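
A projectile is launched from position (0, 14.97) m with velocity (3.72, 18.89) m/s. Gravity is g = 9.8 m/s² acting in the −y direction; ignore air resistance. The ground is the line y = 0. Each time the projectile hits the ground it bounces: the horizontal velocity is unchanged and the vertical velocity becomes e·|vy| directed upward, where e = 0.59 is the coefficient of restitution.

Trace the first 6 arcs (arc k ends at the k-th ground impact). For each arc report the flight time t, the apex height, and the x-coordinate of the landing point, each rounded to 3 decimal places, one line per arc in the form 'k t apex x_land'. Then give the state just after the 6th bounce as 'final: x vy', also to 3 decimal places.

1 4.530 33.176 16.850
2 3.070 11.548 28.272
3 1.812 4.020 35.011
4 1.069 1.399 38.987
5 0.631 0.487 41.333
6 0.372 0.170 42.717
final: 42.717 1.076

Arc 1: start y=14.970, vy=18.890 → t=4.530, apex=33.176, x_land=16.850, impact vy=-25.500
  bounce: vy ← 0.59·25.500 = 15.045
Arc 2: start y=0.000, vy=15.045 → t=3.070, apex=11.548, x_land=28.272, impact vy=-15.045
  bounce: vy ← 0.59·15.045 = 8.877
Arc 3: start y=0.000, vy=8.877 → t=1.812, apex=4.020, x_land=35.011, impact vy=-8.877
  bounce: vy ← 0.59·8.877 = 5.237
Arc 4: start y=0.000, vy=5.237 → t=1.069, apex=1.399, x_land=38.987, impact vy=-5.237
  bounce: vy ← 0.59·5.237 = 3.090
Arc 5: start y=0.000, vy=3.090 → t=0.631, apex=0.487, x_land=41.333, impact vy=-3.090
  bounce: vy ← 0.59·3.090 = 1.823
Arc 6: start y=0.000, vy=1.823 → t=0.372, apex=0.170, x_land=42.717, impact vy=-1.823
  bounce: vy ← 0.59·1.823 = 1.076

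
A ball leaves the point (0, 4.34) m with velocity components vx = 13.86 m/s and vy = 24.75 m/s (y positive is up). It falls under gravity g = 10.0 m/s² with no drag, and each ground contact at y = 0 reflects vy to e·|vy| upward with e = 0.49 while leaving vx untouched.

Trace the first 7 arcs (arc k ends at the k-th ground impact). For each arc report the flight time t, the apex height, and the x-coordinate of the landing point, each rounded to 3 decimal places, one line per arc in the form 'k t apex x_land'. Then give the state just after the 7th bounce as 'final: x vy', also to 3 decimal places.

Arc 1: start y=4.340, vy=24.750 → t=5.120, apex=34.968, x_land=70.957, impact vy=-26.445
  bounce: vy ← 0.49·26.445 = 12.958
Arc 2: start y=0.000, vy=12.958 → t=2.592, apex=8.396, x_land=106.877, impact vy=-12.958
  bounce: vy ← 0.49·12.958 = 6.350
Arc 3: start y=0.000, vy=6.350 → t=1.270, apex=2.016, x_land=124.478, impact vy=-6.350
  bounce: vy ← 0.49·6.350 = 3.111
Arc 4: start y=0.000, vy=3.111 → t=0.622, apex=0.484, x_land=133.103, impact vy=-3.111
  bounce: vy ← 0.49·3.111 = 1.525
Arc 5: start y=0.000, vy=1.525 → t=0.305, apex=0.116, x_land=137.329, impact vy=-1.525
  bounce: vy ← 0.49·1.525 = 0.747
Arc 6: start y=0.000, vy=0.747 → t=0.149, apex=0.028, x_land=139.399, impact vy=-0.747
  bounce: vy ← 0.49·0.747 = 0.366
Arc 7: start y=0.000, vy=0.366 → t=0.073, apex=0.007, x_land=140.414, impact vy=-0.366
  bounce: vy ← 0.49·0.366 = 0.179

1 5.120 34.968 70.957
2 2.592 8.396 106.877
3 1.270 2.016 124.478
4 0.622 0.484 133.103
5 0.305 0.116 137.329
6 0.149 0.028 139.399
7 0.073 0.007 140.414
final: 140.414 0.179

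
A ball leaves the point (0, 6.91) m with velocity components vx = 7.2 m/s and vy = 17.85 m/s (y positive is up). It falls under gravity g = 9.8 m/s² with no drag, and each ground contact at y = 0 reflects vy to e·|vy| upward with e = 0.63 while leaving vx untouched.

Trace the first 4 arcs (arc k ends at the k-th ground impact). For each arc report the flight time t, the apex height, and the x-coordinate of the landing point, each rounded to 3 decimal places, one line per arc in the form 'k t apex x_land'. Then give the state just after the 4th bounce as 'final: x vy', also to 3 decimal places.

Arc 1: start y=6.910, vy=17.850 → t=3.996, apex=23.166, x_land=28.770, impact vy=-21.309
  bounce: vy ← 0.63·21.309 = 13.424
Arc 2: start y=0.000, vy=13.424 → t=2.740, apex=9.195, x_land=48.495, impact vy=-13.424
  bounce: vy ← 0.63·13.424 = 8.457
Arc 3: start y=0.000, vy=8.457 → t=1.726, apex=3.649, x_land=60.923, impact vy=-8.457
  bounce: vy ← 0.63·8.457 = 5.328
Arc 4: start y=0.000, vy=5.328 → t=1.087, apex=1.448, x_land=68.752, impact vy=-5.328
  bounce: vy ← 0.63·5.328 = 3.357

1 3.996 23.166 28.770
2 2.740 9.195 48.495
3 1.726 3.649 60.923
4 1.087 1.448 68.752
final: 68.752 3.357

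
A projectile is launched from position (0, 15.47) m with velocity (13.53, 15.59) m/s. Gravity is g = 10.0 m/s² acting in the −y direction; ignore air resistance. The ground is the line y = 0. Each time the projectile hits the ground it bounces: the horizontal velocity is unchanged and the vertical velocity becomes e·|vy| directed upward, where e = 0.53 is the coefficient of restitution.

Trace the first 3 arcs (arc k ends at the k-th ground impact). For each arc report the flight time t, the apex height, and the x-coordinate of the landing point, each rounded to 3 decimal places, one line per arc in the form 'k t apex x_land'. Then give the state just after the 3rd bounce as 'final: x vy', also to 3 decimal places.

1 3.909 27.622 52.894
2 2.491 7.759 86.604
3 1.320 2.180 104.470
final: 104.470 3.499

Arc 1: start y=15.470, vy=15.590 → t=3.909, apex=27.622, x_land=52.894, impact vy=-23.504
  bounce: vy ← 0.53·23.504 = 12.457
Arc 2: start y=0.000, vy=12.457 → t=2.491, apex=7.759, x_land=86.604, impact vy=-12.457
  bounce: vy ← 0.53·12.457 = 6.602
Arc 3: start y=0.000, vy=6.602 → t=1.320, apex=2.180, x_land=104.470, impact vy=-6.602
  bounce: vy ← 0.53·6.602 = 3.499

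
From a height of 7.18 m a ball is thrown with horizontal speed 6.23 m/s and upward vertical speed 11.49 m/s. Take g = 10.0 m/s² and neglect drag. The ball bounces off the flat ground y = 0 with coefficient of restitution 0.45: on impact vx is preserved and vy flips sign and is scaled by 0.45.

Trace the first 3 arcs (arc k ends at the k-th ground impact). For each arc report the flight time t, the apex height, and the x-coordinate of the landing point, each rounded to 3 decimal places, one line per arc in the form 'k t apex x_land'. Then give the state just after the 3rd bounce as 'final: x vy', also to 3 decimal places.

1 2.809 13.781 17.501
2 1.494 2.791 26.810
3 0.672 0.565 30.999
final: 30.999 1.513

Arc 1: start y=7.180, vy=11.490 → t=2.809, apex=13.781, x_land=17.501, impact vy=-16.602
  bounce: vy ← 0.45·16.602 = 7.471
Arc 2: start y=0.000, vy=7.471 → t=1.494, apex=2.791, x_land=26.810, impact vy=-7.471
  bounce: vy ← 0.45·7.471 = 3.362
Arc 3: start y=0.000, vy=3.362 → t=0.672, apex=0.565, x_land=30.999, impact vy=-3.362
  bounce: vy ← 0.45·3.362 = 1.513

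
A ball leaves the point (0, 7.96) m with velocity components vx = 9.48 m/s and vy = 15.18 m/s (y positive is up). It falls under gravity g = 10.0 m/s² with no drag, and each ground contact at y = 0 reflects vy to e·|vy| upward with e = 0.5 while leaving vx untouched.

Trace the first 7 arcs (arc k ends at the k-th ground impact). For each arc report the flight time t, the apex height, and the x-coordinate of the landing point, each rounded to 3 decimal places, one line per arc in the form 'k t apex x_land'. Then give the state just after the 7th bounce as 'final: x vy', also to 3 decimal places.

Arc 1: start y=7.960, vy=15.180 → t=3.492, apex=19.482, x_land=33.103, impact vy=-19.739
  bounce: vy ← 0.5·19.739 = 9.870
Arc 2: start y=0.000, vy=9.870 → t=1.974, apex=4.870, x_land=51.816, impact vy=-9.870
  bounce: vy ← 0.5·9.870 = 4.935
Arc 3: start y=0.000, vy=4.935 → t=0.987, apex=1.218, x_land=61.172, impact vy=-4.935
  bounce: vy ← 0.5·4.935 = 2.467
Arc 4: start y=0.000, vy=2.467 → t=0.493, apex=0.304, x_land=65.850, impact vy=-2.467
  bounce: vy ← 0.5·2.467 = 1.234
Arc 5: start y=0.000, vy=1.234 → t=0.247, apex=0.076, x_land=68.190, impact vy=-1.234
  bounce: vy ← 0.5·1.234 = 0.617
Arc 6: start y=0.000, vy=0.617 → t=0.123, apex=0.019, x_land=69.359, impact vy=-0.617
  bounce: vy ← 0.5·0.617 = 0.308
Arc 7: start y=0.000, vy=0.308 → t=0.062, apex=0.005, x_land=69.944, impact vy=-0.308
  bounce: vy ← 0.5·0.308 = 0.154

1 3.492 19.482 33.103
2 1.974 4.870 51.816
3 0.987 1.218 61.172
4 0.493 0.304 65.850
5 0.247 0.076 68.190
6 0.123 0.019 69.359
7 0.062 0.005 69.944
final: 69.944 0.154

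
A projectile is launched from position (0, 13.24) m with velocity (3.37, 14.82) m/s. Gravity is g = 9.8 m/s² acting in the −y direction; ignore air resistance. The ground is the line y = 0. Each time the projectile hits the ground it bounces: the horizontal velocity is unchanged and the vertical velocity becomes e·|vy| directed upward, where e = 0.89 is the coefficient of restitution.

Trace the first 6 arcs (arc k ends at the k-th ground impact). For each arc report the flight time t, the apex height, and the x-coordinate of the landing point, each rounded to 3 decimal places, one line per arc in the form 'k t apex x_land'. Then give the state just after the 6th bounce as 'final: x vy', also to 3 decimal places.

1 3.746 24.446 12.623
2 3.976 19.363 26.022
3 3.538 15.338 37.946
4 3.149 12.149 48.559
5 2.803 9.623 58.005
6 2.495 7.623 66.411
final: 66.411 10.879

Arc 1: start y=13.240, vy=14.820 → t=3.746, apex=24.446, x_land=12.623, impact vy=-21.889
  bounce: vy ← 0.89·21.889 = 19.481
Arc 2: start y=0.000, vy=19.481 → t=3.976, apex=19.363, x_land=26.022, impact vy=-19.481
  bounce: vy ← 0.89·19.481 = 17.338
Arc 3: start y=0.000, vy=17.338 → t=3.538, apex=15.338, x_land=37.946, impact vy=-17.338
  bounce: vy ← 0.89·17.338 = 15.431
Arc 4: start y=0.000, vy=15.431 → t=3.149, apex=12.149, x_land=48.559, impact vy=-15.431
  bounce: vy ← 0.89·15.431 = 13.734
Arc 5: start y=0.000, vy=13.734 → t=2.803, apex=9.623, x_land=58.005, impact vy=-13.734
  bounce: vy ← 0.89·13.734 = 12.223
Arc 6: start y=0.000, vy=12.223 → t=2.495, apex=7.623, x_land=66.411, impact vy=-12.223
  bounce: vy ← 0.89·12.223 = 10.879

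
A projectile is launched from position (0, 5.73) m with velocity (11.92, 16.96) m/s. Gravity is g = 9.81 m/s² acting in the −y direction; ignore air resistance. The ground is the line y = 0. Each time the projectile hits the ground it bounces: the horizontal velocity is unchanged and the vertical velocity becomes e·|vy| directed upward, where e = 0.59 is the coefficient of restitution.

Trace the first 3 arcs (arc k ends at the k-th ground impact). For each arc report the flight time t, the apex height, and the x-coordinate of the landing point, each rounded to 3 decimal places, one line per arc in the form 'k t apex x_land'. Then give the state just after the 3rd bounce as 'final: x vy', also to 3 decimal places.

Arc 1: start y=5.730, vy=16.960 → t=3.768, apex=20.391, x_land=44.912, impact vy=-20.002
  bounce: vy ← 0.59·20.002 = 11.801
Arc 2: start y=0.000, vy=11.801 → t=2.406, apex=7.098, x_land=73.590, impact vy=-11.801
  bounce: vy ← 0.59·11.801 = 6.963
Arc 3: start y=0.000, vy=6.963 → t=1.419, apex=2.471, x_land=90.510, impact vy=-6.963
  bounce: vy ← 0.59·6.963 = 4.108

1 3.768 20.391 44.912
2 2.406 7.098 73.590
3 1.419 2.471 90.510
final: 90.510 4.108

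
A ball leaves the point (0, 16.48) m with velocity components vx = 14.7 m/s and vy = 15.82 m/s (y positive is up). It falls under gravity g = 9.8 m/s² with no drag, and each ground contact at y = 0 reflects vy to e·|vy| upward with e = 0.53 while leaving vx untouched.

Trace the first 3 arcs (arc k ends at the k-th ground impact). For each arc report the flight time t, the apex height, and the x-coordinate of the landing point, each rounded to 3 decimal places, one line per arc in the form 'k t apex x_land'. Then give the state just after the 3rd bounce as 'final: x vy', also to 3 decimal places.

Arc 1: start y=16.480, vy=15.820 → t=4.057, apex=29.249, x_land=59.645, impact vy=-23.943
  bounce: vy ← 0.53·23.943 = 12.690
Arc 2: start y=0.000, vy=12.690 → t=2.590, apex=8.216, x_land=97.715, impact vy=-12.690
  bounce: vy ← 0.53·12.690 = 6.726
Arc 3: start y=0.000, vy=6.726 → t=1.373, apex=2.308, x_land=117.892, impact vy=-6.726
  bounce: vy ← 0.53·6.726 = 3.565

1 4.057 29.249 59.645
2 2.590 8.216 97.715
3 1.373 2.308 117.892
final: 117.892 3.565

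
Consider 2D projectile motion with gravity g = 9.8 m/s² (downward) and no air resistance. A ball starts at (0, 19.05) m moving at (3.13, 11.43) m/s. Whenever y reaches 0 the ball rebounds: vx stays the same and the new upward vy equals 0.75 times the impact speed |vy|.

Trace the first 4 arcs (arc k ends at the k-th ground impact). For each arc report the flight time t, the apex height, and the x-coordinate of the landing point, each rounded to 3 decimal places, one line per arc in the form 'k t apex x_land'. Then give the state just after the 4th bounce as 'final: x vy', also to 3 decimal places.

Arc 1: start y=19.050, vy=11.430 → t=3.457, apex=25.716, x_land=10.821, impact vy=-22.450
  bounce: vy ← 0.75·22.450 = 16.838
Arc 2: start y=0.000, vy=16.838 → t=3.436, apex=14.465, x_land=21.577, impact vy=-16.838
  bounce: vy ← 0.75·16.838 = 12.628
Arc 3: start y=0.000, vy=12.628 → t=2.577, apex=8.137, x_land=29.643, impact vy=-12.628
  bounce: vy ← 0.75·12.628 = 9.471
Arc 4: start y=0.000, vy=9.471 → t=1.933, apex=4.577, x_land=35.693, impact vy=-9.471
  bounce: vy ← 0.75·9.471 = 7.103

1 3.457 25.716 10.821
2 3.436 14.465 21.577
3 2.577 8.137 29.643
4 1.933 4.577 35.693
final: 35.693 7.103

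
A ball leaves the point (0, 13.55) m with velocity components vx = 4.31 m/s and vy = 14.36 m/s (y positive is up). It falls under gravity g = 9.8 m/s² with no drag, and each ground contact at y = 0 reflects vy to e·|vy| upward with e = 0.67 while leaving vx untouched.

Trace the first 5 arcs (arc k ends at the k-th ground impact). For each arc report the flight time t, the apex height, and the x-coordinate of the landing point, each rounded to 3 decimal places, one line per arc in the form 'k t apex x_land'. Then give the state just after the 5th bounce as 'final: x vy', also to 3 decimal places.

Arc 1: start y=13.550, vy=14.360 → t=3.682, apex=24.071, x_land=15.868, impact vy=-21.721
  bounce: vy ← 0.67·21.721 = 14.553
Arc 2: start y=0.000, vy=14.553 → t=2.970, apex=10.805, x_land=28.669, impact vy=-14.553
  bounce: vy ← 0.67·14.553 = 9.750
Arc 3: start y=0.000, vy=9.750 → t=1.990, apex=4.851, x_land=37.245, impact vy=-9.750
  bounce: vy ← 0.67·9.750 = 6.533
Arc 4: start y=0.000, vy=6.533 → t=1.333, apex=2.177, x_land=42.991, impact vy=-6.533
  bounce: vy ← 0.67·6.533 = 4.377
Arc 5: start y=0.000, vy=4.377 → t=0.893, apex=0.977, x_land=46.841, impact vy=-4.377
  bounce: vy ← 0.67·4.377 = 2.933

1 3.682 24.071 15.868
2 2.970 10.805 28.669
3 1.990 4.851 37.245
4 1.333 2.177 42.991
5 0.893 0.977 46.841
final: 46.841 2.933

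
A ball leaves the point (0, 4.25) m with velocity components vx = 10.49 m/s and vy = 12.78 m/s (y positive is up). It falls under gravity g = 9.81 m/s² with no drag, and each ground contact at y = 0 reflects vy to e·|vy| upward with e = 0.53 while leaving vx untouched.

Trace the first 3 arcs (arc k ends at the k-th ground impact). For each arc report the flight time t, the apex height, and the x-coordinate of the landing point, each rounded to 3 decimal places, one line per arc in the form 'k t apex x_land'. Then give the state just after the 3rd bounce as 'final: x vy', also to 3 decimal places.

1 2.904 12.575 30.462
2 1.697 3.532 48.265
3 0.900 0.992 57.701
final: 57.701 2.338

Arc 1: start y=4.250, vy=12.780 → t=2.904, apex=12.575, x_land=30.462, impact vy=-15.707
  bounce: vy ← 0.53·15.707 = 8.325
Arc 2: start y=0.000, vy=8.325 → t=1.697, apex=3.532, x_land=48.265, impact vy=-8.325
  bounce: vy ← 0.53·8.325 = 4.412
Arc 3: start y=0.000, vy=4.412 → t=0.900, apex=0.992, x_land=57.701, impact vy=-4.412
  bounce: vy ← 0.53·4.412 = 2.338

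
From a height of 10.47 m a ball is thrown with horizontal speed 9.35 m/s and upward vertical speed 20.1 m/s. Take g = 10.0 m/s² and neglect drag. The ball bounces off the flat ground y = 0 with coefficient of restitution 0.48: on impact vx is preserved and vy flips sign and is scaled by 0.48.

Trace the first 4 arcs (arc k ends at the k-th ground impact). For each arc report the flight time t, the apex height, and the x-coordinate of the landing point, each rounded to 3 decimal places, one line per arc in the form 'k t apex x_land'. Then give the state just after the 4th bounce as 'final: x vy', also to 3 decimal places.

1 4.487 30.671 41.951
2 2.378 7.066 64.182
3 1.141 1.628 74.853
4 0.548 0.375 79.975
final: 79.975 1.315

Arc 1: start y=10.470, vy=20.100 → t=4.487, apex=30.671, x_land=41.951, impact vy=-24.767
  bounce: vy ← 0.48·24.767 = 11.888
Arc 2: start y=0.000, vy=11.888 → t=2.378, apex=7.066, x_land=64.182, impact vy=-11.888
  bounce: vy ← 0.48·11.888 = 5.706
Arc 3: start y=0.000, vy=5.706 → t=1.141, apex=1.628, x_land=74.853, impact vy=-5.706
  bounce: vy ← 0.48·5.706 = 2.739
Arc 4: start y=0.000, vy=2.739 → t=0.548, apex=0.375, x_land=79.975, impact vy=-2.739
  bounce: vy ← 0.48·2.739 = 1.315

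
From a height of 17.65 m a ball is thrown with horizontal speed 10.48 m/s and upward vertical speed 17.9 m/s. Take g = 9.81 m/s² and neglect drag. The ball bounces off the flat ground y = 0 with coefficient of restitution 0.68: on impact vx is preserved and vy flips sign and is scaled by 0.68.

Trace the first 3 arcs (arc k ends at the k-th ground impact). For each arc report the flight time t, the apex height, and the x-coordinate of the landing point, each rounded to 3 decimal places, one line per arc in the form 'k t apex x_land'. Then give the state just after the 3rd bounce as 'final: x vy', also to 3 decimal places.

Arc 1: start y=17.650, vy=17.900 → t=4.457, apex=33.981, x_land=46.707, impact vy=-25.821
  bounce: vy ← 0.68·25.821 = 17.558
Arc 2: start y=0.000, vy=17.558 → t=3.580, apex=15.713, x_land=84.221, impact vy=-17.558
  bounce: vy ← 0.68·17.558 = 11.939
Arc 3: start y=0.000, vy=11.939 → t=2.434, apex=7.266, x_land=109.731, impact vy=-11.939
  bounce: vy ← 0.68·11.939 = 8.119

1 4.457 33.981 46.707
2 3.580 15.713 84.221
3 2.434 7.266 109.731
final: 109.731 8.119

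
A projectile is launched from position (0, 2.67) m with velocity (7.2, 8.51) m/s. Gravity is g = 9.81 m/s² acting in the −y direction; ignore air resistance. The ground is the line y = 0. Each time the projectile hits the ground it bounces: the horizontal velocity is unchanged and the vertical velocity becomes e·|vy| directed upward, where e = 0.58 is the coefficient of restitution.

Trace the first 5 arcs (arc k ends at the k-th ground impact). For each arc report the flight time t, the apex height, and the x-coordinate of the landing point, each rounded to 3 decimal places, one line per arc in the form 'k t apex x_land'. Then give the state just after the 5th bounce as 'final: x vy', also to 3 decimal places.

Arc 1: start y=2.670, vy=8.510 → t=2.006, apex=6.361, x_land=14.445, impact vy=-11.172
  bounce: vy ← 0.58·11.172 = 6.480
Arc 2: start y=0.000, vy=6.480 → t=1.321, apex=2.140, x_land=23.957, impact vy=-6.480
  bounce: vy ← 0.58·6.480 = 3.758
Arc 3: start y=0.000, vy=3.758 → t=0.766, apex=0.720, x_land=29.473, impact vy=-3.758
  bounce: vy ← 0.58·3.758 = 2.180
Arc 4: start y=0.000, vy=2.180 → t=0.444, apex=0.242, x_land=32.673, impact vy=-2.180
  bounce: vy ← 0.58·2.180 = 1.264
Arc 5: start y=0.000, vy=1.264 → t=0.258, apex=0.081, x_land=34.528, impact vy=-1.264
  bounce: vy ← 0.58·1.264 = 0.733

1 2.006 6.361 14.445
2 1.321 2.140 23.957
3 0.766 0.720 29.473
4 0.444 0.242 32.673
5 0.258 0.081 34.528
final: 34.528 0.733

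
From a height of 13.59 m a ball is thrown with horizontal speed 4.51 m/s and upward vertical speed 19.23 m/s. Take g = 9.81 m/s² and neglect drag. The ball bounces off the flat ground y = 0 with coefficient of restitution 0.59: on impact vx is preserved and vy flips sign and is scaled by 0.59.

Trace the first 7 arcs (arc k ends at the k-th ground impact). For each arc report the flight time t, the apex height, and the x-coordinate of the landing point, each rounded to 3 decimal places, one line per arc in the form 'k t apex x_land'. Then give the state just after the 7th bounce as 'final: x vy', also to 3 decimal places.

Arc 1: start y=13.590, vy=19.230 → t=4.532, apex=32.438, x_land=20.439, impact vy=-25.228
  bounce: vy ← 0.59·25.228 = 14.884
Arc 2: start y=0.000, vy=14.884 → t=3.035, apex=11.292, x_land=34.124, impact vy=-14.884
  bounce: vy ← 0.59·14.884 = 8.782
Arc 3: start y=0.000, vy=8.782 → t=1.790, apex=3.931, x_land=42.199, impact vy=-8.782
  bounce: vy ← 0.59·8.782 = 5.181
Arc 4: start y=0.000, vy=5.181 → t=1.056, apex=1.368, x_land=46.963, impact vy=-5.181
  bounce: vy ← 0.59·5.181 = 3.057
Arc 5: start y=0.000, vy=3.057 → t=0.623, apex=0.476, x_land=49.774, impact vy=-3.057
  bounce: vy ← 0.59·3.057 = 1.804
Arc 6: start y=0.000, vy=1.804 → t=0.368, apex=0.166, x_land=51.432, impact vy=-1.804
  bounce: vy ← 0.59·1.804 = 1.064
Arc 7: start y=0.000, vy=1.064 → t=0.217, apex=0.058, x_land=52.410, impact vy=-1.064
  bounce: vy ← 0.59·1.064 = 0.628

1 4.532 32.438 20.439
2 3.035 11.292 34.124
3 1.790 3.931 42.199
4 1.056 1.368 46.963
5 0.623 0.476 49.774
6 0.368 0.166 51.432
7 0.217 0.058 52.410
final: 52.410 0.628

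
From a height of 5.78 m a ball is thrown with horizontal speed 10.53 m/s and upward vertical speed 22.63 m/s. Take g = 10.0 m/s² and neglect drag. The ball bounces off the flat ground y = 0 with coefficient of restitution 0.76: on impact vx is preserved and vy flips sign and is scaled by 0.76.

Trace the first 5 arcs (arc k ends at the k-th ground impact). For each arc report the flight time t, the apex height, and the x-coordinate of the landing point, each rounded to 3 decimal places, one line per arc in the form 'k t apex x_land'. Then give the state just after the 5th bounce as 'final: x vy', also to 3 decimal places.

1 4.768 31.386 50.212
2 3.808 18.128 90.312
3 2.894 10.471 120.789
4 2.200 6.048 143.951
5 1.672 3.493 161.555
final: 161.555 6.353

Arc 1: start y=5.780, vy=22.630 → t=4.768, apex=31.386, x_land=50.212, impact vy=-25.054
  bounce: vy ← 0.76·25.054 = 19.041
Arc 2: start y=0.000, vy=19.041 → t=3.808, apex=18.128, x_land=90.312, impact vy=-19.041
  bounce: vy ← 0.76·19.041 = 14.471
Arc 3: start y=0.000, vy=14.471 → t=2.894, apex=10.471, x_land=120.789, impact vy=-14.471
  bounce: vy ← 0.76·14.471 = 10.998
Arc 4: start y=0.000, vy=10.998 → t=2.200, apex=6.048, x_land=143.951, impact vy=-10.998
  bounce: vy ← 0.76·10.998 = 8.359
Arc 5: start y=0.000, vy=8.359 → t=1.672, apex=3.493, x_land=161.555, impact vy=-8.359
  bounce: vy ← 0.76·8.359 = 6.353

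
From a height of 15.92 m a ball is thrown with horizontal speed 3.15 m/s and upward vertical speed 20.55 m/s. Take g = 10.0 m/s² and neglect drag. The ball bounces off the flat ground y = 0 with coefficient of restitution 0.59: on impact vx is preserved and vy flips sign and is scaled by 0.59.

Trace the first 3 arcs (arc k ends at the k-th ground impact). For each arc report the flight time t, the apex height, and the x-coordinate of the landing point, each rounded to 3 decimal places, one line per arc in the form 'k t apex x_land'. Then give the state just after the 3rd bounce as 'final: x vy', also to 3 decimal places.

Arc 1: start y=15.920, vy=20.550 → t=4.777, apex=37.035, x_land=15.046, impact vy=-27.216
  bounce: vy ← 0.59·27.216 = 16.057
Arc 2: start y=0.000, vy=16.057 → t=3.211, apex=12.892, x_land=25.162, impact vy=-16.057
  bounce: vy ← 0.59·16.057 = 9.474
Arc 3: start y=0.000, vy=9.474 → t=1.895, apex=4.488, x_land=31.131, impact vy=-9.474
  bounce: vy ← 0.59·9.474 = 5.590

1 4.777 37.035 15.046
2 3.211 12.892 25.162
3 1.895 4.488 31.131
final: 31.131 5.590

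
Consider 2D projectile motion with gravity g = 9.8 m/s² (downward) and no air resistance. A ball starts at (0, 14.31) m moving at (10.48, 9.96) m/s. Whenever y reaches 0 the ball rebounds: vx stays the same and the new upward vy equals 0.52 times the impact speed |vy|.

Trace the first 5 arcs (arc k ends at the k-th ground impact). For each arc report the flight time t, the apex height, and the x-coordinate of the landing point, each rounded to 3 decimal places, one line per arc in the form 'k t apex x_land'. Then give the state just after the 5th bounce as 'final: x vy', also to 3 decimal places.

1 3.005 19.371 31.488
2 2.068 5.238 53.159
3 1.075 1.416 64.428
4 0.559 0.383 70.288
5 0.291 0.104 73.335
final: 73.335 0.741

Arc 1: start y=14.310, vy=9.960 → t=3.005, apex=19.371, x_land=31.488, impact vy=-19.485
  bounce: vy ← 0.52·19.485 = 10.132
Arc 2: start y=0.000, vy=10.132 → t=2.068, apex=5.238, x_land=53.159, impact vy=-10.132
  bounce: vy ← 0.52·10.132 = 5.269
Arc 3: start y=0.000, vy=5.269 → t=1.075, apex=1.416, x_land=64.428, impact vy=-5.269
  bounce: vy ← 0.52·5.269 = 2.740
Arc 4: start y=0.000, vy=2.740 → t=0.559, apex=0.383, x_land=70.288, impact vy=-2.740
  bounce: vy ← 0.52·2.740 = 1.425
Arc 5: start y=0.000, vy=1.425 → t=0.291, apex=0.104, x_land=73.335, impact vy=-1.425
  bounce: vy ← 0.52·1.425 = 0.741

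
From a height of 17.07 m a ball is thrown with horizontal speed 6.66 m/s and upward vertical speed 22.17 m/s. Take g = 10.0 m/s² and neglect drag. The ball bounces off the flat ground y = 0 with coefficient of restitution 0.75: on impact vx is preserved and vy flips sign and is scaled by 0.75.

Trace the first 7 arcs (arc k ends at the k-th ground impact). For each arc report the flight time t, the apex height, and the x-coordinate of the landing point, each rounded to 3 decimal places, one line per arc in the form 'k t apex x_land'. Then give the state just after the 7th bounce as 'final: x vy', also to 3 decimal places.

1 5.103 41.645 33.986
2 4.329 23.426 62.817
3 3.247 13.177 84.441
4 2.435 7.412 100.658
5 1.826 4.169 112.822
6 1.370 2.345 121.944
7 1.027 1.319 128.786
final: 128.786 3.852

Arc 1: start y=17.070, vy=22.170 → t=5.103, apex=41.645, x_land=33.986, impact vy=-28.860
  bounce: vy ← 0.75·28.860 = 21.645
Arc 2: start y=0.000, vy=21.645 → t=4.329, apex=23.426, x_land=62.817, impact vy=-21.645
  bounce: vy ← 0.75·21.645 = 16.234
Arc 3: start y=0.000, vy=16.234 → t=3.247, apex=13.177, x_land=84.441, impact vy=-16.234
  bounce: vy ← 0.75·16.234 = 12.175
Arc 4: start y=0.000, vy=12.175 → t=2.435, apex=7.412, x_land=100.658, impact vy=-12.175
  bounce: vy ← 0.75·12.175 = 9.132
Arc 5: start y=0.000, vy=9.132 → t=1.826, apex=4.169, x_land=112.822, impact vy=-9.132
  bounce: vy ← 0.75·9.132 = 6.849
Arc 6: start y=0.000, vy=6.849 → t=1.370, apex=2.345, x_land=121.944, impact vy=-6.849
  bounce: vy ← 0.75·6.849 = 5.136
Arc 7: start y=0.000, vy=5.136 → t=1.027, apex=1.319, x_land=128.786, impact vy=-5.136
  bounce: vy ← 0.75·5.136 = 3.852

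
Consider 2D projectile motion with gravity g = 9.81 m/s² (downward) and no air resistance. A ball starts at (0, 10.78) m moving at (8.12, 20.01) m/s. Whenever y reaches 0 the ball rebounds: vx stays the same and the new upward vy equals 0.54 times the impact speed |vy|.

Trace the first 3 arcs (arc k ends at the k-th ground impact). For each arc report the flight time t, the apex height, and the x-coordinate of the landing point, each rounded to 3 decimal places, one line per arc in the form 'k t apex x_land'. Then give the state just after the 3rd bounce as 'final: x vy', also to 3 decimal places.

Arc 1: start y=10.780, vy=20.010 → t=4.561, apex=31.188, x_land=37.038, impact vy=-24.737
  bounce: vy ← 0.54·24.737 = 13.358
Arc 2: start y=0.000, vy=13.358 → t=2.723, apex=9.094, x_land=59.151, impact vy=-13.358
  bounce: vy ← 0.54·13.358 = 7.213
Arc 3: start y=0.000, vy=7.213 → t=1.471, apex=2.652, x_land=71.092, impact vy=-7.213
  bounce: vy ← 0.54·7.213 = 3.895

1 4.561 31.188 37.038
2 2.723 9.094 59.151
3 1.471 2.652 71.092
final: 71.092 3.895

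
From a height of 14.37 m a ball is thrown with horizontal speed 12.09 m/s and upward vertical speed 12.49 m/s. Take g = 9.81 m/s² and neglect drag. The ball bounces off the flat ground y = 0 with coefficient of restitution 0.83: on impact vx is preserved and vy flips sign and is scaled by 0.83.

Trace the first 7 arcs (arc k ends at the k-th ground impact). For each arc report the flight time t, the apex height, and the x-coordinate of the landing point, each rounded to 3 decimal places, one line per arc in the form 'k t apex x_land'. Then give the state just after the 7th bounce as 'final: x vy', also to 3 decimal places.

Arc 1: start y=14.370, vy=12.490 → t=3.406, apex=22.321, x_land=41.184, impact vy=-20.927
  bounce: vy ← 0.83·20.927 = 17.369
Arc 2: start y=0.000, vy=17.369 → t=3.541, apex=15.377, x_land=83.996, impact vy=-17.369
  bounce: vy ← 0.83·17.369 = 14.417
Arc 3: start y=0.000, vy=14.417 → t=2.939, apex=10.593, x_land=119.531, impact vy=-14.417
  bounce: vy ← 0.83·14.417 = 11.966
Arc 4: start y=0.000, vy=11.966 → t=2.440, apex=7.298, x_land=149.025, impact vy=-11.966
  bounce: vy ← 0.83·11.966 = 9.932
Arc 5: start y=0.000, vy=9.932 → t=2.025, apex=5.027, x_land=173.504, impact vy=-9.932
  bounce: vy ← 0.83·9.932 = 8.243
Arc 6: start y=0.000, vy=8.243 → t=1.681, apex=3.463, x_land=193.822, impact vy=-8.243
  bounce: vy ← 0.83·8.243 = 6.842
Arc 7: start y=0.000, vy=6.842 → t=1.395, apex=2.386, x_land=210.687, impact vy=-6.842
  bounce: vy ← 0.83·6.842 = 5.679

1 3.406 22.321 41.184
2 3.541 15.377 83.996
3 2.939 10.593 119.531
4 2.440 7.298 149.025
5 2.025 5.027 173.504
6 1.681 3.463 193.822
7 1.395 2.386 210.687
final: 210.687 5.679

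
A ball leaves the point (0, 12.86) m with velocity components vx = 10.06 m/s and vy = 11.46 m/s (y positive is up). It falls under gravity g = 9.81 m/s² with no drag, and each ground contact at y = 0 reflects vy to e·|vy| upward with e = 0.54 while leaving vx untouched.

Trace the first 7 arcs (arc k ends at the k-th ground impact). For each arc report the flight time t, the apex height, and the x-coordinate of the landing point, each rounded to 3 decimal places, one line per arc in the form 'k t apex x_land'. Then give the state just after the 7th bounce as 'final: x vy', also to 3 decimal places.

1 3.165 19.554 31.838
2 2.156 5.702 53.531
3 1.164 1.663 65.245
4 0.629 0.485 71.571
5 0.340 0.141 74.987
6 0.183 0.041 76.831
7 0.099 0.012 77.827
final: 77.827 0.262

Arc 1: start y=12.860, vy=11.460 → t=3.165, apex=19.554, x_land=31.838, impact vy=-19.587
  bounce: vy ← 0.54·19.587 = 10.577
Arc 2: start y=0.000, vy=10.577 → t=2.156, apex=5.702, x_land=53.531, impact vy=-10.577
  bounce: vy ← 0.54·10.577 = 5.712
Arc 3: start y=0.000, vy=5.712 → t=1.164, apex=1.663, x_land=65.245, impact vy=-5.712
  bounce: vy ← 0.54·5.712 = 3.084
Arc 4: start y=0.000, vy=3.084 → t=0.629, apex=0.485, x_land=71.571, impact vy=-3.084
  bounce: vy ← 0.54·3.084 = 1.665
Arc 5: start y=0.000, vy=1.665 → t=0.340, apex=0.141, x_land=74.987, impact vy=-1.665
  bounce: vy ← 0.54·1.665 = 0.899
Arc 6: start y=0.000, vy=0.899 → t=0.183, apex=0.041, x_land=76.831, impact vy=-0.899
  bounce: vy ← 0.54·0.899 = 0.486
Arc 7: start y=0.000, vy=0.486 → t=0.099, apex=0.012, x_land=77.827, impact vy=-0.486
  bounce: vy ← 0.54·0.486 = 0.262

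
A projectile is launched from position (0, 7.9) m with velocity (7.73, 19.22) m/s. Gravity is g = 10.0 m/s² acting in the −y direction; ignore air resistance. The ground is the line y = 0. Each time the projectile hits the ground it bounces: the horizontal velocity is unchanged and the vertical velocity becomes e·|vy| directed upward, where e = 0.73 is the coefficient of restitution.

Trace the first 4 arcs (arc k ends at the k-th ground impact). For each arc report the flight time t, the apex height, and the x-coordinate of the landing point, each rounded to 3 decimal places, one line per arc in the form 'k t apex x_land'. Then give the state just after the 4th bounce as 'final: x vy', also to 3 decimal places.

1 4.219 26.370 32.609
2 3.353 14.053 58.528
3 2.448 7.489 77.448
4 1.787 3.991 91.260
final: 91.260 6.522

Arc 1: start y=7.900, vy=19.220 → t=4.219, apex=26.370, x_land=32.609, impact vy=-22.965
  bounce: vy ← 0.73·22.965 = 16.765
Arc 2: start y=0.000, vy=16.765 → t=3.353, apex=14.053, x_land=58.528, impact vy=-16.765
  bounce: vy ← 0.73·16.765 = 12.238
Arc 3: start y=0.000, vy=12.238 → t=2.448, apex=7.489, x_land=77.448, impact vy=-12.238
  bounce: vy ← 0.73·12.238 = 8.934
Arc 4: start y=0.000, vy=8.934 → t=1.787, apex=3.991, x_land=91.260, impact vy=-8.934
  bounce: vy ← 0.73·8.934 = 6.522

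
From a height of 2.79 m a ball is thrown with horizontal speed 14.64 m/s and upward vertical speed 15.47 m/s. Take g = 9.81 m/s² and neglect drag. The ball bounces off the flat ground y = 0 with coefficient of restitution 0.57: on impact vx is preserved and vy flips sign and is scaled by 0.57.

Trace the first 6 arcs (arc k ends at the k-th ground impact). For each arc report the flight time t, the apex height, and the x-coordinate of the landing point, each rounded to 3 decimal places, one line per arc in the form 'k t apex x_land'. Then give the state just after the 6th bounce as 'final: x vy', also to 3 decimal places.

1 3.325 14.988 48.678
2 1.993 4.870 77.852
3 1.136 1.582 94.481
4 0.647 0.514 103.960
5 0.369 0.167 109.362
6 0.210 0.054 112.442
final: 112.442 0.588

Arc 1: start y=2.790, vy=15.470 → t=3.325, apex=14.988, x_land=48.678, impact vy=-17.148
  bounce: vy ← 0.57·17.148 = 9.774
Arc 2: start y=0.000, vy=9.774 → t=1.993, apex=4.870, x_land=77.852, impact vy=-9.774
  bounce: vy ← 0.57·9.774 = 5.571
Arc 3: start y=0.000, vy=5.571 → t=1.136, apex=1.582, x_land=94.481, impact vy=-5.571
  bounce: vy ← 0.57·5.571 = 3.176
Arc 4: start y=0.000, vy=3.176 → t=0.647, apex=0.514, x_land=103.960, impact vy=-3.176
  bounce: vy ← 0.57·3.176 = 1.810
Arc 5: start y=0.000, vy=1.810 → t=0.369, apex=0.167, x_land=109.362, impact vy=-1.810
  bounce: vy ← 0.57·1.810 = 1.032
Arc 6: start y=0.000, vy=1.032 → t=0.210, apex=0.054, x_land=112.442, impact vy=-1.032
  bounce: vy ← 0.57·1.032 = 0.588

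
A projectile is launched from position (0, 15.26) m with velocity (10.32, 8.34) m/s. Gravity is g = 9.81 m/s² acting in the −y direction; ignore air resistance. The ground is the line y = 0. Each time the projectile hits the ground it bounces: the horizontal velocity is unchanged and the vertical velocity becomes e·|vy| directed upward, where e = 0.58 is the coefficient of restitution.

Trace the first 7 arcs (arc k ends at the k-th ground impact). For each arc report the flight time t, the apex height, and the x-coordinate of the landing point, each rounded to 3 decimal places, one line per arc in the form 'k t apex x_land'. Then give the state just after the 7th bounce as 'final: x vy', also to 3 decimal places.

1 2.808 18.805 28.980
2 2.271 6.326 52.420
3 1.317 2.128 66.016
4 0.764 0.716 73.901
5 0.443 0.241 78.474
6 0.257 0.081 81.127
7 0.149 0.027 82.665
final: 82.665 0.424

Arc 1: start y=15.260, vy=8.340 → t=2.808, apex=18.805, x_land=28.980, impact vy=-19.208
  bounce: vy ← 0.58·19.208 = 11.141
Arc 2: start y=0.000, vy=11.141 → t=2.271, apex=6.326, x_land=52.420, impact vy=-11.141
  bounce: vy ← 0.58·11.141 = 6.462
Arc 3: start y=0.000, vy=6.462 → t=1.317, apex=2.128, x_land=66.016, impact vy=-6.462
  bounce: vy ← 0.58·6.462 = 3.748
Arc 4: start y=0.000, vy=3.748 → t=0.764, apex=0.716, x_land=73.901, impact vy=-3.748
  bounce: vy ← 0.58·3.748 = 2.174
Arc 5: start y=0.000, vy=2.174 → t=0.443, apex=0.241, x_land=78.474, impact vy=-2.174
  bounce: vy ← 0.58·2.174 = 1.261
Arc 6: start y=0.000, vy=1.261 → t=0.257, apex=0.081, x_land=81.127, impact vy=-1.261
  bounce: vy ← 0.58·1.261 = 0.731
Arc 7: start y=0.000, vy=0.731 → t=0.149, apex=0.027, x_land=82.665, impact vy=-0.731
  bounce: vy ← 0.58·0.731 = 0.424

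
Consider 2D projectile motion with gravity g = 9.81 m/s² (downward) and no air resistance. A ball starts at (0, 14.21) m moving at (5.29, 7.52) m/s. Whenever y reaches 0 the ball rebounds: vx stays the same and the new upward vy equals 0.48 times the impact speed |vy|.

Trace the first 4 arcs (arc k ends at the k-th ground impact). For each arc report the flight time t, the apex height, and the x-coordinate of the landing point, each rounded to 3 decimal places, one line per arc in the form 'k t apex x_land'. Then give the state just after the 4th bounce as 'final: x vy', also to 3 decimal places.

1 2.633 17.092 13.930
2 1.792 3.938 23.410
3 0.860 0.907 27.960
4 0.413 0.209 30.145
final: 30.145 0.972

Arc 1: start y=14.210, vy=7.520 → t=2.633, apex=17.092, x_land=13.930, impact vy=-18.313
  bounce: vy ← 0.48·18.313 = 8.790
Arc 2: start y=0.000, vy=8.790 → t=1.792, apex=3.938, x_land=23.410, impact vy=-8.790
  bounce: vy ← 0.48·8.790 = 4.219
Arc 3: start y=0.000, vy=4.219 → t=0.860, apex=0.907, x_land=27.960, impact vy=-4.219
  bounce: vy ← 0.48·4.219 = 2.025
Arc 4: start y=0.000, vy=2.025 → t=0.413, apex=0.209, x_land=30.145, impact vy=-2.025
  bounce: vy ← 0.48·2.025 = 0.972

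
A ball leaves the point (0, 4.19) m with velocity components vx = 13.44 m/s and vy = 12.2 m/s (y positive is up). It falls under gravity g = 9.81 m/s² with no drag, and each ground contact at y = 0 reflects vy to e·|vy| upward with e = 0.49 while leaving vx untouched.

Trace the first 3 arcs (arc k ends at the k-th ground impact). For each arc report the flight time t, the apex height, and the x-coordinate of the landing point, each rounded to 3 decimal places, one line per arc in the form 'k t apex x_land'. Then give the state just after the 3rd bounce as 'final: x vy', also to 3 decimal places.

1 2.793 11.776 37.539
2 1.518 2.827 57.948
3 0.744 0.679 67.948
final: 67.948 1.788

Arc 1: start y=4.190, vy=12.200 → t=2.793, apex=11.776, x_land=37.539, impact vy=-15.200
  bounce: vy ← 0.49·15.200 = 7.448
Arc 2: start y=0.000, vy=7.448 → t=1.518, apex=2.827, x_land=57.948, impact vy=-7.448
  bounce: vy ← 0.49·7.448 = 3.650
Arc 3: start y=0.000, vy=3.650 → t=0.744, apex=0.679, x_land=67.948, impact vy=-3.650
  bounce: vy ← 0.49·3.650 = 1.788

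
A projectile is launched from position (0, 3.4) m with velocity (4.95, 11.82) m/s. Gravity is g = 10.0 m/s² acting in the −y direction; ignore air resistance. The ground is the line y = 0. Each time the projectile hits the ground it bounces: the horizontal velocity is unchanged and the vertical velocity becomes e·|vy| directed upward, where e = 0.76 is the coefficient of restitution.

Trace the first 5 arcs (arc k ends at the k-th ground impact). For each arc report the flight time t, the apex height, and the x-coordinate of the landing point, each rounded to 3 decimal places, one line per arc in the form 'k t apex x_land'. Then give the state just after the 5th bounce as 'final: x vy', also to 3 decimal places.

1 2.623 10.386 12.985
2 2.191 5.999 23.829
3 1.665 3.465 32.070
4 1.265 2.001 38.333
5 0.962 1.156 43.093
final: 43.093 3.654

Arc 1: start y=3.400, vy=11.820 → t=2.623, apex=10.386, x_land=12.985, impact vy=-14.412
  bounce: vy ← 0.76·14.412 = 10.953
Arc 2: start y=0.000, vy=10.953 → t=2.191, apex=5.999, x_land=23.829, impact vy=-10.953
  bounce: vy ← 0.76·10.953 = 8.325
Arc 3: start y=0.000, vy=8.325 → t=1.665, apex=3.465, x_land=32.070, impact vy=-8.325
  bounce: vy ← 0.76·8.325 = 6.327
Arc 4: start y=0.000, vy=6.327 → t=1.265, apex=2.001, x_land=38.333, impact vy=-6.327
  bounce: vy ← 0.76·6.327 = 4.808
Arc 5: start y=0.000, vy=4.808 → t=0.962, apex=1.156, x_land=43.093, impact vy=-4.808
  bounce: vy ← 0.76·4.808 = 3.654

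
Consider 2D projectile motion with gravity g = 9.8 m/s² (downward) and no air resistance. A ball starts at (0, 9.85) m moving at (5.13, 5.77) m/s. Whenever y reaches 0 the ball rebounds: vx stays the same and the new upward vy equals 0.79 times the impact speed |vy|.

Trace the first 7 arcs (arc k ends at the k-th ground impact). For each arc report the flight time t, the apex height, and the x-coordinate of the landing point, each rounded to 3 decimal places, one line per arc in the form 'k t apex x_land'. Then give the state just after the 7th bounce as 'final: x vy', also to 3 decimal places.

Arc 1: start y=9.850, vy=5.770 → t=2.124, apex=11.549, x_land=10.896, impact vy=-15.045
  bounce: vy ← 0.79·15.045 = 11.886
Arc 2: start y=0.000, vy=11.886 → t=2.426, apex=7.207, x_land=23.339, impact vy=-11.886
  bounce: vy ← 0.79·11.886 = 9.390
Arc 3: start y=0.000, vy=9.390 → t=1.916, apex=4.498, x_land=33.170, impact vy=-9.390
  bounce: vy ← 0.79·9.390 = 7.418
Arc 4: start y=0.000, vy=7.418 → t=1.514, apex=2.807, x_land=40.936, impact vy=-7.418
  bounce: vy ← 0.79·7.418 = 5.860
Arc 5: start y=0.000, vy=5.860 → t=1.196, apex=1.752, x_land=47.071, impact vy=-5.860
  bounce: vy ← 0.79·5.860 = 4.629
Arc 6: start y=0.000, vy=4.629 → t=0.945, apex=1.093, x_land=51.918, impact vy=-4.629
  bounce: vy ← 0.79·4.629 = 3.657
Arc 7: start y=0.000, vy=3.657 → t=0.746, apex=0.682, x_land=55.747, impact vy=-3.657
  bounce: vy ← 0.79·3.657 = 2.889

1 2.124 11.549 10.896
2 2.426 7.207 23.339
3 1.916 4.498 33.170
4 1.514 2.807 40.936
5 1.196 1.752 47.071
6 0.945 1.093 51.918
7 0.746 0.682 55.747
final: 55.747 2.889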